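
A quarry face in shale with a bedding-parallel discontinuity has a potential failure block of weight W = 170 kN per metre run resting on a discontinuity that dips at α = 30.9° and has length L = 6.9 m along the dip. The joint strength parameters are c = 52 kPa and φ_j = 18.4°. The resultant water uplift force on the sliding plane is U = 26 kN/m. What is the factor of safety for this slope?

Resolving the block weight along and normal to the plane and applying the Mohr–Coulomb strength on the joint:
N' = W cosα − U = 170·cos30.9° − 26 = 119.9 kN/m
Driving force T = W sinα = 170·sin30.9° = 87.3 kN/m
Resisting force R = c·L + N'·tanφ_j = 52·6.9 + 119.9·tan18.4° = 358.8 + 39.9 = 398.7 kN/m
FS = R / T = 398.7 / 87.3 = 4.567

FS = 4.57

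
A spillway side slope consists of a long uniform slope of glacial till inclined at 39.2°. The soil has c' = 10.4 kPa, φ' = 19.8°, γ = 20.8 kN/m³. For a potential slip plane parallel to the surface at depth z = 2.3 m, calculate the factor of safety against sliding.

FS = 0.89

For an infinite slope with a slip plane parallel to the surface (no pore pressure): FS = [c' + γz cos²β tanφ'] / [γz sinβ cosβ].
γz = 20.8·2.3 = 47.84 kN/m²
Numerator = 10.4 + 47.84·cos²39.2°·tan19.8° = 10.4 + 47.84·0.6005·0.3600 = 20.743 kPa
Denominator = 47.84·sin39.2°·cos39.2° = 47.84·0.6320·0.7749 = 23.431 kPa
FS = 20.743 / 23.431 = 0.885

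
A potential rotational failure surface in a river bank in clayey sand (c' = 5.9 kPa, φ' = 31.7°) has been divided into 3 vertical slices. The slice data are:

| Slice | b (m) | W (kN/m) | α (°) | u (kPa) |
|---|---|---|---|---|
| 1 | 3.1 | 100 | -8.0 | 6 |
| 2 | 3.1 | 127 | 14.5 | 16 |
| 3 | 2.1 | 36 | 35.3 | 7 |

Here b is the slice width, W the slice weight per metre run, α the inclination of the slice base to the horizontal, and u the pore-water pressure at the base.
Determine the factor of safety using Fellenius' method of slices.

Ordinary method of slices: FS = Σ[c'·Δl_i + (W_i cosα_i − u_i·Δl_i)·tanφ'] / Σ W_i sinα_i, with Δl_i = b_i / cosα_i.
Slice 1: Δl = 3.1/cos(-8.0°) = 3.130 m; N'_1 = 100·cos(-8.0°) − 6·3.130 = 80.2; c'Δl = 18.47; W sinα = -13.9
Slice 2: Δl = 3.1/cos14.5° = 3.202 m; N'_2 = 127·cos14.5° − 16·3.202 = 71.7; c'Δl = 18.89; W sinα = 31.8
Slice 3: Δl = 2.1/cos35.3° = 2.573 m; N'_3 = 36·cos35.3° − 7·2.573 = 11.4; c'Δl = 15.18; W sinα = 20.8
Σc'Δl = 52.5 kN/m; ΣN' = 163.3 kN/m; ΣW sinα = 38.7 kN/m
Resisting = 52.5 + 163.3·tan31.7° = 52.5 + 100.9 = 153.4 kN/m
FS = 153.4 / 38.7 = 3.966

FS = 3.97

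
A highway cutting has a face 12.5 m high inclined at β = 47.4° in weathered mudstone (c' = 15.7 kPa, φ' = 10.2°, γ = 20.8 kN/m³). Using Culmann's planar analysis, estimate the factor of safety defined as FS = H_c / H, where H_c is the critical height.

H_c = (4c'/γ) · sinβ cosφ' / [1 − cos(β − φ')]
    = (4·15.7/20.8) · sin47.4°·cos10.2° / [1 − cos37.2°]
    = 3.019 · 0.7245 / 0.2035 = 10.75 m
FS = H_c / H = 10.75 / 12.5 = 0.860

FS = 0.86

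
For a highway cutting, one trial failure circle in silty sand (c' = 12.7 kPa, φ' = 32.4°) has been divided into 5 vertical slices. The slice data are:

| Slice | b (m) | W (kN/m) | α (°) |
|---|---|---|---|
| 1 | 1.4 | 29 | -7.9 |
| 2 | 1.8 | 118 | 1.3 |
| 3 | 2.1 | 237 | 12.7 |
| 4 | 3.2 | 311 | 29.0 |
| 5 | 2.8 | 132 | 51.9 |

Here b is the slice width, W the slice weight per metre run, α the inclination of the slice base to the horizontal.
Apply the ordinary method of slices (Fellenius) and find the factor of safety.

FS = 2.08

Ordinary method of slices: FS = Σ[c'·Δl_i + (W_i cosα_i)·tanφ'] / Σ W_i sinα_i, with Δl_i = b_i / cosα_i.
Slice 1: Δl = 1.4/cos(-7.9°) = 1.413 m; N'_1 = 29·cos(-7.9°) = 28.7; c'Δl = 17.95; W sinα = -4.0
Slice 2: Δl = 1.8/cos1.3° = 1.800 m; N'_2 = 118·cos1.3° = 118.0; c'Δl = 22.87; W sinα = 2.7
Slice 3: Δl = 2.1/cos12.7° = 2.153 m; N'_3 = 237·cos12.7° = 231.2; c'Δl = 27.34; W sinα = 52.1
Slice 4: Δl = 3.2/cos29.0° = 3.659 m; N'_4 = 311·cos29.0° = 272.0; c'Δl = 46.47; W sinα = 150.8
Slice 5: Δl = 2.8/cos51.9° = 4.538 m; N'_5 = 132·cos51.9° = 81.4; c'Δl = 57.63; W sinα = 103.9
Σc'Δl = 172.3 kN/m; ΣN' = 731.4 kN/m; ΣW sinα = 305.4 kN/m
Resisting = 172.3 + 731.4·tan32.4° = 172.3 + 464.1 = 636.4 kN/m
FS = 636.4 / 305.4 = 2.083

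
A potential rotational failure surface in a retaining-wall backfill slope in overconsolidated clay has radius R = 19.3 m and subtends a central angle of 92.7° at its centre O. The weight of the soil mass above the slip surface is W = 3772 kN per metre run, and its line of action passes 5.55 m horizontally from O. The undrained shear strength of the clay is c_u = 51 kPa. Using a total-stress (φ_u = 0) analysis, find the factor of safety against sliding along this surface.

FS = 1.47

Taking moments about the centre O, the resisting moment is provided by the undrained shear strength acting along the arc:
Arc length L_a = R·θ = 19.3·(92.7°·π/180) = 19.3·1.6179 = 31.23 m
M_R = c_u·L_a·R = 51·31.23·19.3 = 30735.6 kN·m/m
M_D = W·d = 3772·5.55 = 20934.6 kN·m/m
FS = M_R / M_D = 30735.6 / 20934.6 = 1.468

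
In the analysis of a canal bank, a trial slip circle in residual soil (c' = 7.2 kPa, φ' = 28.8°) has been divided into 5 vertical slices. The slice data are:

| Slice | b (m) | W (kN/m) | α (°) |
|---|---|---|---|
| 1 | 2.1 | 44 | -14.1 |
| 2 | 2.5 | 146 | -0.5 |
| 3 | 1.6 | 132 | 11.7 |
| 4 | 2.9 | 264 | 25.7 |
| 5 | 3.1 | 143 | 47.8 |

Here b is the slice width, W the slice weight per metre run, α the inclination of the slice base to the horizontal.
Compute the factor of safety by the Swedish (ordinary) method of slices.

Ordinary method of slices: FS = Σ[c'·Δl_i + (W_i cosα_i)·tanφ'] / Σ W_i sinα_i, with Δl_i = b_i / cosα_i.
Slice 1: Δl = 2.1/cos(-14.1°) = 2.165 m; N'_1 = 44·cos(-14.1°) = 42.7; c'Δl = 15.59; W sinα = -10.7
Slice 2: Δl = 2.5/cos(-0.5°) = 2.500 m; N'_2 = 146·cos(-0.5°) = 146.0; c'Δl = 18.00; W sinα = -1.3
Slice 3: Δl = 1.6/cos11.7° = 1.634 m; N'_3 = 132·cos11.7° = 129.3; c'Δl = 11.76; W sinα = 26.8
Slice 4: Δl = 2.9/cos25.7° = 3.218 m; N'_4 = 264·cos25.7° = 237.9; c'Δl = 23.17; W sinα = 114.5
Slice 5: Δl = 3.1/cos47.8° = 4.615 m; N'_5 = 143·cos47.8° = 96.1; c'Δl = 33.23; W sinα = 105.9
Σc'Δl = 101.8 kN/m; ΣN' = 651.9 kN/m; ΣW sinα = 235.2 kN/m
Resisting = 101.8 + 651.9·tan28.8° = 101.8 + 358.4 = 460.1 kN/m
FS = 460.1 / 235.2 = 1.956

FS = 1.96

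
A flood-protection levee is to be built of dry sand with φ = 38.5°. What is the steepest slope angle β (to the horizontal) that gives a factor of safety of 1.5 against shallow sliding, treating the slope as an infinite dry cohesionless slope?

For an infinite dry cohesionless slope FS = tanφ/tanβ, so tanβ = tanφ / FS.
tanβ = tan38.5° / 1.5 = 0.7954 / 1.5 = 0.5303
β = arctan(0.5303) = 27.94°

β = 27.9°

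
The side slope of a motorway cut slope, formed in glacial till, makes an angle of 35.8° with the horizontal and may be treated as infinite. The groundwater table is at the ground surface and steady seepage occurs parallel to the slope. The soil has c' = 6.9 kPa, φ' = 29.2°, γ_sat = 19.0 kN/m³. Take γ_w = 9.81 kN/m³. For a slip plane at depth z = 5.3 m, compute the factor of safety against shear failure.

FS = 0.52

With seepage parallel to the slope and the water table at the surface, the effective normal stress on the slip plane uses the buoyant unit weight γ' = γ_sat − γ_w while the driving shear stress uses γ_sat:
FS = [c' + γ' z cos²β tanφ'] / [γ_sat z sinβ cosβ]
γ' = 19.0 − 9.81 = 9.19 kN/m³
Numerator = 6.9 + 9.19·5.3·cos²35.8°·tan29.2° = 6.9 + 9.19·5.3·0.6578·0.5589 = 24.807 kPa
Denominator = 19.0·5.3·sin35.8°·cos35.8° = 19.0·5.3·0.5850·0.8111 = 47.776 kPa
FS = 24.807 / 47.776 = 0.519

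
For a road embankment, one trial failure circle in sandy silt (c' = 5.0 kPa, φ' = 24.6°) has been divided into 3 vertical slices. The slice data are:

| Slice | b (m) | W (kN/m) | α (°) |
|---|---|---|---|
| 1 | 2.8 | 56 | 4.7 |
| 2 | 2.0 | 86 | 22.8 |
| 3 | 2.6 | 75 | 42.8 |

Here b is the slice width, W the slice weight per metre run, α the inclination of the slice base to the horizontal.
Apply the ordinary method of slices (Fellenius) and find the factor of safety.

FS = 1.46

Ordinary method of slices: FS = Σ[c'·Δl_i + (W_i cosα_i)·tanφ'] / Σ W_i sinα_i, with Δl_i = b_i / cosα_i.
Slice 1: Δl = 2.8/cos4.7° = 2.809 m; N'_1 = 56·cos4.7° = 55.8; c'Δl = 14.05; W sinα = 4.6
Slice 2: Δl = 2.0/cos22.8° = 2.170 m; N'_2 = 86·cos22.8° = 79.3; c'Δl = 10.85; W sinα = 33.3
Slice 3: Δl = 2.6/cos42.8° = 3.544 m; N'_3 = 75·cos42.8° = 55.0; c'Δl = 17.72; W sinα = 51.0
Σc'Δl = 42.6 kN/m; ΣN' = 190.1 kN/m; ΣW sinα = 88.9 kN/m
Resisting = 42.6 + 190.1·tan24.6° = 42.6 + 87.0 = 129.7 kN/m
FS = 129.7 / 88.9 = 1.459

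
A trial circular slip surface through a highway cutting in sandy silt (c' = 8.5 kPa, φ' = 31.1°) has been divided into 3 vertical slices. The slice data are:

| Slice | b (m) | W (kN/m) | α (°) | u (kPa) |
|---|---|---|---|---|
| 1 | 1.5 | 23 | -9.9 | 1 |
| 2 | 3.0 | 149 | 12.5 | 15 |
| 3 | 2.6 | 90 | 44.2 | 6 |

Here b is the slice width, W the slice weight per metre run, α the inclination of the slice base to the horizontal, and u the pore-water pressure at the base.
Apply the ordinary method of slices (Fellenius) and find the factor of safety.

Ordinary method of slices: FS = Σ[c'·Δl_i + (W_i cosα_i − u_i·Δl_i)·tanφ'] / Σ W_i sinα_i, with Δl_i = b_i / cosα_i.
Slice 1: Δl = 1.5/cos(-9.9°) = 1.523 m; N'_1 = 23·cos(-9.9°) − 1·1.523 = 21.1; c'Δl = 12.94; W sinα = -4.0
Slice 2: Δl = 3.0/cos12.5° = 3.073 m; N'_2 = 149·cos12.5° − 15·3.073 = 99.4; c'Δl = 26.12; W sinα = 32.2
Slice 3: Δl = 2.6/cos44.2° = 3.627 m; N'_3 = 90·cos44.2° − 6·3.627 = 42.8; c'Δl = 30.83; W sinα = 62.7
Σc'Δl = 69.9 kN/m; ΣN' = 163.3 kN/m; ΣW sinα = 91.0 kN/m
Resisting = 69.9 + 163.3·tan31.1° = 69.9 + 98.5 = 168.4 kN/m
FS = 168.4 / 91.0 = 1.850

FS = 1.85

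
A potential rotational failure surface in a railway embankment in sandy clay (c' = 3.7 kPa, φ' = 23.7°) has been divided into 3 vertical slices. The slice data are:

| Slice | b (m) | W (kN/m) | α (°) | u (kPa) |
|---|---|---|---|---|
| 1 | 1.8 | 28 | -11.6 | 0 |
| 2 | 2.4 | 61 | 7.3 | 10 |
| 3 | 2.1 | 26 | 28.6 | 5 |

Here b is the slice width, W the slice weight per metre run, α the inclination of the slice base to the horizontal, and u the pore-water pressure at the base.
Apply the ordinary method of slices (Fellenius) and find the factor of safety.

Ordinary method of slices: FS = Σ[c'·Δl_i + (W_i cosα_i − u_i·Δl_i)·tanφ'] / Σ W_i sinα_i, with Δl_i = b_i / cosα_i.
Slice 1: Δl = 1.8/cos(-11.6°) = 1.838 m; N'_1 = 28·cos(-11.6°) − 0·1.838 = 27.4; c'Δl = 6.80; W sinα = -5.6
Slice 2: Δl = 2.4/cos7.3° = 2.420 m; N'_2 = 61·cos7.3° − 10·2.420 = 36.3; c'Δl = 8.95; W sinα = 7.8
Slice 3: Δl = 2.1/cos28.6° = 2.392 m; N'_3 = 26·cos28.6° − 5·2.392 = 10.9; c'Δl = 8.85; W sinα = 12.4
Σc'Δl = 24.6 kN/m; ΣN' = 74.6 kN/m; ΣW sinα = 14.6 kN/m
Resisting = 24.6 + 74.6·tan23.7° = 24.6 + 32.7 = 57.4 kN/m
FS = 57.4 / 14.6 = 3.937

FS = 3.94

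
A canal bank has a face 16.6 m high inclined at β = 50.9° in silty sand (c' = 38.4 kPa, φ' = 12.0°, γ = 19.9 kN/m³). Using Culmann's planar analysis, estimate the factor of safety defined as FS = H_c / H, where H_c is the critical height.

FS = 1.59

H_c = (4c'/γ) · sinβ cosφ' / [1 − cos(β − φ')]
    = (4·38.4/19.9) · sin50.9°·cos12.0° / [1 − cos38.9°]
    = 7.719 · 0.7591 / 0.2218 = 26.42 m
FS = H_c / H = 26.42 / 16.6 = 1.592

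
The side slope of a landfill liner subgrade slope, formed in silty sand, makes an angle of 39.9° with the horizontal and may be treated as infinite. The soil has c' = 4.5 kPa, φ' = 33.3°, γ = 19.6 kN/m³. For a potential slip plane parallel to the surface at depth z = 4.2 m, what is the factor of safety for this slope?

FS = 0.90

For an infinite slope with a slip plane parallel to the surface (no pore pressure): FS = [c' + γz cos²β tanφ'] / [γz sinβ cosβ].
γz = 19.6·4.2 = 82.32 kN/m²
Numerator = 4.5 + 82.32·cos²39.9°·tan33.3° = 4.5 + 82.32·0.5885·0.6569 = 36.325 kPa
Denominator = 82.32·sin39.9°·cos39.9° = 82.32·0.6414·0.7672 = 40.509 kPa
FS = 36.325 / 40.509 = 0.897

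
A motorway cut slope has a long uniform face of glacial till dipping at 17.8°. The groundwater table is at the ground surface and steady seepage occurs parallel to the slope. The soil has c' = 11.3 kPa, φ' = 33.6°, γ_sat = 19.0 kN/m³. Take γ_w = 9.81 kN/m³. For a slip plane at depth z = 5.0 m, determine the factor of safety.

With seepage parallel to the slope and the water table at the surface, the effective normal stress on the slip plane uses the buoyant unit weight γ' = γ_sat − γ_w while the driving shear stress uses γ_sat:
FS = [c' + γ' z cos²β tanφ'] / [γ_sat z sinβ cosβ]
γ' = 19.0 − 9.81 = 9.19 kN/m³
Numerator = 11.3 + 9.19·5.0·cos²17.8°·tan33.6° = 11.3 + 9.19·5.0·0.9066·0.6644 = 38.976 kPa
Denominator = 19.0·5.0·sin17.8°·cos17.8° = 19.0·5.0·0.3057·0.9521 = 27.651 kPa
FS = 38.976 / 27.651 = 1.410

FS = 1.41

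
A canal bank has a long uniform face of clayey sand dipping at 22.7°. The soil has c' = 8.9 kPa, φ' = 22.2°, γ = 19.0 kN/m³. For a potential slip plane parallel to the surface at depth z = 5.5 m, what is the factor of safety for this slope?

For an infinite slope with a slip plane parallel to the surface (no pore pressure): FS = [c' + γz cos²β tanφ'] / [γz sinβ cosβ].
γz = 19.0·5.5 = 104.50 kN/m²
Numerator = 8.9 + 104.50·cos²22.7°·tan22.2° = 8.9 + 104.50·0.8511·0.4081 = 45.195 kPa
Denominator = 104.50·sin22.7°·cos22.7° = 104.50·0.3859·0.9225 = 37.203 kPa
FS = 45.195 / 37.203 = 1.215

FS = 1.21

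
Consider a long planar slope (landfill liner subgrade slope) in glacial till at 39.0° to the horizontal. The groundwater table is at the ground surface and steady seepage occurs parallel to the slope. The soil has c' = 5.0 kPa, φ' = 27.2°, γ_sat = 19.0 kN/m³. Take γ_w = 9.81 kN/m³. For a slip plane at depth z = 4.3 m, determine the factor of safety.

With seepage parallel to the slope and the water table at the surface, the effective normal stress on the slip plane uses the buoyant unit weight γ' = γ_sat − γ_w while the driving shear stress uses γ_sat:
FS = [c' + γ' z cos²β tanφ'] / [γ_sat z sinβ cosβ]
γ' = 19.0 − 9.81 = 9.19 kN/m³
Numerator = 5.0 + 9.19·4.3·cos²39.0°·tan27.2° = 5.0 + 9.19·4.3·0.6040·0.5139 = 17.266 kPa
Denominator = 19.0·4.3·sin39.0°·cos39.0° = 19.0·4.3·0.6293·0.7771 = 39.957 kPa
FS = 17.266 / 39.957 = 0.432

FS = 0.43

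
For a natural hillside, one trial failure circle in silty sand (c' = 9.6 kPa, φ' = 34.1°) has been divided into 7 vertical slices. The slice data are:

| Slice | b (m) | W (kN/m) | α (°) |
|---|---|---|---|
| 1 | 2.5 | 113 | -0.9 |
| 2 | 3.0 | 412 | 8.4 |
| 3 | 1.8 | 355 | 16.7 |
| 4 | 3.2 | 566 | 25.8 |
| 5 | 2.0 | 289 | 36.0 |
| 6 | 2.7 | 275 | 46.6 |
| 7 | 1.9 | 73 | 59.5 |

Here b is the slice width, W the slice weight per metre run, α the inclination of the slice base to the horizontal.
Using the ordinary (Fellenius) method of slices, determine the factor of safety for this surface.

FS = 1.72

Ordinary method of slices: FS = Σ[c'·Δl_i + (W_i cosα_i)·tanφ'] / Σ W_i sinα_i, with Δl_i = b_i / cosα_i.
Slice 1: Δl = 2.5/cos(-0.9°) = 2.500 m; N'_1 = 113·cos(-0.9°) = 113.0; c'Δl = 24.00; W sinα = -1.8
Slice 2: Δl = 3.0/cos8.4° = 3.033 m; N'_2 = 412·cos8.4° = 407.6; c'Δl = 29.11; W sinα = 60.2
Slice 3: Δl = 1.8/cos16.7° = 1.879 m; N'_3 = 355·cos16.7° = 340.0; c'Δl = 18.04; W sinα = 102.0
Slice 4: Δl = 3.2/cos25.8° = 3.554 m; N'_4 = 566·cos25.8° = 509.6; c'Δl = 34.12; W sinα = 246.3
Slice 5: Δl = 2.0/cos36.0° = 2.472 m; N'_5 = 289·cos36.0° = 233.8; c'Δl = 23.73; W sinα = 169.9
Slice 6: Δl = 2.7/cos46.6° = 3.930 m; N'_6 = 275·cos46.6° = 188.9; c'Δl = 37.72; W sinα = 199.8
Slice 7: Δl = 1.9/cos59.5° = 3.744 m; N'_7 = 73·cos59.5° = 37.1; c'Δl = 35.94; W sinα = 62.9
Σc'Δl = 202.7 kN/m; ΣN' = 1830.0 kN/m; ΣW sinα = 839.3 kN/m
Resisting = 202.7 + 1830.0·tan34.1° = 202.7 + 1239.0 = 1441.7 kN/m
FS = 1441.7 / 839.3 = 1.718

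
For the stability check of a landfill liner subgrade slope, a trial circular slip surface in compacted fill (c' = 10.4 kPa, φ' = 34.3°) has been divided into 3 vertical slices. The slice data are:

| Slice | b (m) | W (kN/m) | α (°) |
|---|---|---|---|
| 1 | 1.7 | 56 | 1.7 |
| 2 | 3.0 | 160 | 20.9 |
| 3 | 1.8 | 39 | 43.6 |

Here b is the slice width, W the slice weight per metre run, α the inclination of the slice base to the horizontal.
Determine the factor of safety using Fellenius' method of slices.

FS = 2.76

Ordinary method of slices: FS = Σ[c'·Δl_i + (W_i cosα_i)·tanφ'] / Σ W_i sinα_i, with Δl_i = b_i / cosα_i.
Slice 1: Δl = 1.7/cos1.7° = 1.701 m; N'_1 = 56·cos1.7° = 56.0; c'Δl = 17.69; W sinα = 1.7
Slice 2: Δl = 3.0/cos20.9° = 3.211 m; N'_2 = 160·cos20.9° = 149.5; c'Δl = 33.40; W sinα = 57.1
Slice 3: Δl = 1.8/cos43.6° = 2.486 m; N'_3 = 39·cos43.6° = 28.2; c'Δl = 25.85; W sinα = 26.9
Σc'Δl = 76.9 kN/m; ΣN' = 233.7 kN/m; ΣW sinα = 85.6 kN/m
Resisting = 76.9 + 233.7·tan34.3° = 76.9 + 159.4 = 236.3 kN/m
FS = 236.3 / 85.6 = 2.760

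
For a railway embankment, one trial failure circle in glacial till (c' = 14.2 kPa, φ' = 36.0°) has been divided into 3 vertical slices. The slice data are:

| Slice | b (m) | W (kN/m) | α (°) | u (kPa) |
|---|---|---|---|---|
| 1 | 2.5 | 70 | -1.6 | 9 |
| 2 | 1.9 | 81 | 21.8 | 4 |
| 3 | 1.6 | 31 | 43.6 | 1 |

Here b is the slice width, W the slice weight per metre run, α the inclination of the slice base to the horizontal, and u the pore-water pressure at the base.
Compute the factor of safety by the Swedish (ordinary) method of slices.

FS = 3.92

Ordinary method of slices: FS = Σ[c'·Δl_i + (W_i cosα_i − u_i·Δl_i)·tanφ'] / Σ W_i sinα_i, with Δl_i = b_i / cosα_i.
Slice 1: Δl = 2.5/cos(-1.6°) = 2.501 m; N'_1 = 70·cos(-1.6°) − 9·2.501 = 47.5; c'Δl = 35.51; W sinα = -2.0
Slice 2: Δl = 1.9/cos21.8° = 2.046 m; N'_2 = 81·cos21.8° − 4·2.046 = 67.0; c'Δl = 29.06; W sinα = 30.1
Slice 3: Δl = 1.6/cos43.6° = 2.209 m; N'_3 = 31·cos43.6° − 1·2.209 = 20.2; c'Δl = 31.37; W sinα = 21.4
Σc'Δl = 95.9 kN/m; ΣN' = 134.7 kN/m; ΣW sinα = 49.5 kN/m
Resisting = 95.9 + 134.7·tan36.0° = 95.9 + 97.9 = 193.8 kN/m
FS = 193.8 / 49.5 = 3.915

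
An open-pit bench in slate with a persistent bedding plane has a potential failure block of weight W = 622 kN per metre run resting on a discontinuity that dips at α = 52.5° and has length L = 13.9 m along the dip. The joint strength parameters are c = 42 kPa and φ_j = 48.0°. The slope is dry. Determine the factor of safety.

FS = 2.04

Resolving the block weight along and normal to the plane and applying the Mohr–Coulomb strength on the joint:
N' = W cosα = 622·cos52.5° = 378.6 kN/m
Driving force T = W sinα = 622·sin52.5° = 493.5 kN/m
Resisting force R = c·L + N'·tanφ_j = 42·13.9 + 378.6·tan48.0° = 583.8 + 420.5 = 1004.3 kN/m
FS = R / T = 1004.3 / 493.5 = 2.035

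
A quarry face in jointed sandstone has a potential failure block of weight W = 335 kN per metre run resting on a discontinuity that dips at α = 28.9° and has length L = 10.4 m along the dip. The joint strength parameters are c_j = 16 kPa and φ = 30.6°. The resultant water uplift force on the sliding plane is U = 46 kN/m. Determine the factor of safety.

Resolving the block weight along and normal to the plane and applying the Mohr–Coulomb strength on the joint:
N' = W cosα − U = 335·cos28.9° − 46 = 247.3 kN/m
Driving force T = W sinα = 335·sin28.9° = 161.9 kN/m
Resisting force R = c_j·L + N'·tanφ = 16·10.4 + 247.3·tan30.6° = 166.4 + 146.2 = 312.6 kN/m
FS = R / T = 312.6 / 161.9 = 1.931

FS = 1.93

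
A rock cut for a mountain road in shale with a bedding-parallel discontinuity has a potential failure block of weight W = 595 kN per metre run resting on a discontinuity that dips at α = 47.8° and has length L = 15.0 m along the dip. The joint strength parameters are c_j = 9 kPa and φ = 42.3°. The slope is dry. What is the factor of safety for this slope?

Resolving the block weight along and normal to the plane and applying the Mohr–Coulomb strength on the joint:
N' = W cosα = 595·cos47.8° = 399.7 kN/m
Driving force T = W sinα = 595·sin47.8° = 440.8 kN/m
Resisting force R = c_j·L + N'·tanφ = 9·15.0 + 399.7·tan42.3° = 135.0 + 363.7 = 498.7 kN/m
FS = R / T = 498.7 / 440.8 = 1.131

FS = 1.13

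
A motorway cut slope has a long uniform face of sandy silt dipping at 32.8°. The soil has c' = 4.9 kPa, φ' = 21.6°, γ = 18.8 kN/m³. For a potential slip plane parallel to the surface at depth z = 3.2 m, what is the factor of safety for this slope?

FS = 0.79

For an infinite slope with a slip plane parallel to the surface (no pore pressure): FS = [c' + γz cos²β tanφ'] / [γz sinβ cosβ].
γz = 18.8·3.2 = 60.16 kN/m²
Numerator = 4.9 + 60.16·cos²32.8°·tan21.6° = 4.9 + 60.16·0.7066·0.3959 = 21.729 kPa
Denominator = 60.16·sin32.8°·cos32.8° = 60.16·0.5417·0.8406 = 27.393 kPa
FS = 21.729 / 27.393 = 0.793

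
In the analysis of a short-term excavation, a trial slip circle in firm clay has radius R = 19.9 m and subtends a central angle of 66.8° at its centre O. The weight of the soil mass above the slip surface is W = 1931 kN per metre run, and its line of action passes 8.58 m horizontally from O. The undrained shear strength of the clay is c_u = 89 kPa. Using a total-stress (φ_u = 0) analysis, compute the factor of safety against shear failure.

Taking moments about the centre O, the resisting moment is provided by the undrained shear strength acting along the arc:
Arc length L_a = R·θ = 19.9·(66.8°·π/180) = 19.9·1.1659 = 23.20 m
M_R = c_u·L_a·R = 89·23.20·19.9 = 41091.3 kN·m/m
M_D = W·d = 1931·8.58 = 16568.0 kN·m/m
FS = M_R / M_D = 41091.3 / 16568.0 = 2.480

FS = 2.48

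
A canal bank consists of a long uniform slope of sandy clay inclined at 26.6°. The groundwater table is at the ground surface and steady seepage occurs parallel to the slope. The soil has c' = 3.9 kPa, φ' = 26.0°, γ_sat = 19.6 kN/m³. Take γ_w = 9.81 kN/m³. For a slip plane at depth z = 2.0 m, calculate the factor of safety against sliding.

FS = 0.73

With seepage parallel to the slope and the water table at the surface, the effective normal stress on the slip plane uses the buoyant unit weight γ' = γ_sat − γ_w while the driving shear stress uses γ_sat:
FS = [c' + γ' z cos²β tanφ'] / [γ_sat z sinβ cosβ]
γ' = 19.6 − 9.81 = 9.79 kN/m³
Numerator = 3.9 + 9.79·2.0·cos²26.6°·tan26.0° = 3.9 + 9.79·2.0·0.7995·0.4877 = 11.535 kPa
Denominator = 19.6·2.0·sin26.6°·cos26.6° = 19.6·2.0·0.4478·0.8942 = 15.694 kPa
FS = 11.535 / 15.694 = 0.735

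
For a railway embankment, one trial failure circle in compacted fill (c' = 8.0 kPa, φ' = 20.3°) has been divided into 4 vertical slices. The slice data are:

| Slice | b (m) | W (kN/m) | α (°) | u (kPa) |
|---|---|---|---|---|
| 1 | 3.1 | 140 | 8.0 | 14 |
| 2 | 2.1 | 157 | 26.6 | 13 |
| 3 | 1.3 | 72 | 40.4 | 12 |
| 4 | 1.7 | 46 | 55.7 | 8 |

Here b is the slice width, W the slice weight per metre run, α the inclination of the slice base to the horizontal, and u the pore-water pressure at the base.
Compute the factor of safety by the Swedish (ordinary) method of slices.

FS = 0.98

Ordinary method of slices: FS = Σ[c'·Δl_i + (W_i cosα_i − u_i·Δl_i)·tanφ'] / Σ W_i sinα_i, with Δl_i = b_i / cosα_i.
Slice 1: Δl = 3.1/cos8.0° = 3.130 m; N'_1 = 140·cos8.0° − 14·3.130 = 94.8; c'Δl = 25.04; W sinα = 19.5
Slice 2: Δl = 2.1/cos26.6° = 2.349 m; N'_2 = 157·cos26.6° − 13·2.349 = 109.9; c'Δl = 18.79; W sinα = 70.3
Slice 3: Δl = 1.3/cos40.4° = 1.707 m; N'_3 = 72·cos40.4° − 12·1.707 = 34.3; c'Δl = 13.66; W sinα = 46.7
Slice 4: Δl = 1.7/cos55.7° = 3.017 m; N'_4 = 46·cos55.7° − 8·3.017 = 1.8; c'Δl = 24.13; W sinα = 38.0
Σc'Δl = 81.6 kN/m; ΣN' = 240.8 kN/m; ΣW sinα = 174.4 kN/m
Resisting = 81.6 + 240.8·tan20.3° = 81.6 + 89.1 = 170.7 kN/m
FS = 170.7 / 174.4 = 0.978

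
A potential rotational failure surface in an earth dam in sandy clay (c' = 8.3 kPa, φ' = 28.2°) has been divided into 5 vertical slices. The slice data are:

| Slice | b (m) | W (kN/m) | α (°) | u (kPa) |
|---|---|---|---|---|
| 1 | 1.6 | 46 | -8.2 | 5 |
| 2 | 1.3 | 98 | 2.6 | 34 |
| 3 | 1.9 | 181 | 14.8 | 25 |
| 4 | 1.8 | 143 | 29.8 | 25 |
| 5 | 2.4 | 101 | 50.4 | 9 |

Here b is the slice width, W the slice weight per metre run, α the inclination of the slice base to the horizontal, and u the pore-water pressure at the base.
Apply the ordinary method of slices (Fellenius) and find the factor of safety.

FS = 1.35

Ordinary method of slices: FS = Σ[c'·Δl_i + (W_i cosα_i − u_i·Δl_i)·tanφ'] / Σ W_i sinα_i, with Δl_i = b_i / cosα_i.
Slice 1: Δl = 1.6/cos(-8.2°) = 1.617 m; N'_1 = 46·cos(-8.2°) − 5·1.617 = 37.4; c'Δl = 13.42; W sinα = -6.6
Slice 2: Δl = 1.3/cos2.6° = 1.301 m; N'_2 = 98·cos2.6° − 34·1.301 = 53.7; c'Δl = 10.80; W sinα = 4.4
Slice 3: Δl = 1.9/cos14.8° = 1.965 m; N'_3 = 181·cos14.8° − 25·1.965 = 125.9; c'Δl = 16.31; W sinα = 46.2
Slice 4: Δl = 1.8/cos29.8° = 2.074 m; N'_4 = 143·cos29.8° − 25·2.074 = 72.2; c'Δl = 17.22; W sinα = 71.1
Slice 5: Δl = 2.4/cos50.4° = 3.765 m; N'_5 = 101·cos50.4° − 9·3.765 = 30.5; c'Δl = 31.25; W sinα = 77.8
Σc'Δl = 89.0 kN/m; ΣN' = 319.7 kN/m; ΣW sinα = 193.0 kN/m
Resisting = 89.0 + 319.7·tan28.2° = 89.0 + 171.4 = 260.4 kN/m
FS = 260.4 / 193.0 = 1.349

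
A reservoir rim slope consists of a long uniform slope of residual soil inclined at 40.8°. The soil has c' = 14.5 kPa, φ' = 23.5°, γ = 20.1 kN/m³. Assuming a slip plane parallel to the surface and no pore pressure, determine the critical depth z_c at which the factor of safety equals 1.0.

Setting FS = 1.00 in FS = [c' + γz cos²β tanφ'] / [γz sinβ cosβ] and solving for z:
z = c' / [γ cosβ (FS·sinβ − cosβ·tanφ')]
  = 14.5 / [20.1·cos40.8°·(1.00·sin40.8° − cos40.8°·tan23.5°)]
  = 14.5 / [20.1·0.7570·(1.00·0.6534 − 0.7570·0.4348)]
  = 14.5 / 4.9340 = 2.939 m

z_c = 2.94 m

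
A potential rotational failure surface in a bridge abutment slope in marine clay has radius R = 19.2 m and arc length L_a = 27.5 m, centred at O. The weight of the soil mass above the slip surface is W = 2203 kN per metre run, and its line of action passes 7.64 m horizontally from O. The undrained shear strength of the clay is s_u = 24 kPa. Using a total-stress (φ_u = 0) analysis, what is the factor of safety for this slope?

Taking moments about the centre O, the resisting moment is provided by the undrained shear strength acting along the arc:
M_R = s_u·L_a·R = 24·27.50·19.2 = 12672.0 kN·m/m
M_D = W·d = 2203·7.64 = 16830.9 kN·m/m
FS = M_R / M_D = 12672.0 / 16830.9 = 0.753

FS = 0.75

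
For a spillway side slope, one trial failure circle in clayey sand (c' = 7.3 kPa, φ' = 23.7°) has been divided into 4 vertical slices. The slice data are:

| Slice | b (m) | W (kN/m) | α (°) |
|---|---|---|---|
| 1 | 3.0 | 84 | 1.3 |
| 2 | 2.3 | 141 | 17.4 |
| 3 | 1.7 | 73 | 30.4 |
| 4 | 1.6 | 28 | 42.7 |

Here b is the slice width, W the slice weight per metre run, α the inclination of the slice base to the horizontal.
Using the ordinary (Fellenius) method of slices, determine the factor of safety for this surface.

Ordinary method of slices: FS = Σ[c'·Δl_i + (W_i cosα_i)·tanφ'] / Σ W_i sinα_i, with Δl_i = b_i / cosα_i.
Slice 1: Δl = 3.0/cos1.3° = 3.001 m; N'_1 = 84·cos1.3° = 84.0; c'Δl = 21.91; W sinα = 1.9
Slice 2: Δl = 2.3/cos17.4° = 2.410 m; N'_2 = 141·cos17.4° = 134.5; c'Δl = 17.60; W sinα = 42.2
Slice 3: Δl = 1.7/cos30.4° = 1.971 m; N'_3 = 73·cos30.4° = 63.0; c'Δl = 14.39; W sinα = 36.9
Slice 4: Δl = 1.6/cos42.7° = 2.177 m; N'_4 = 28·cos42.7° = 20.6; c'Δl = 15.89; W sinα = 19.0
Σc'Δl = 69.8 kN/m; ΣN' = 302.1 kN/m; ΣW sinα = 100.0 kN/m
Resisting = 69.8 + 302.1·tan23.7° = 69.8 + 132.6 = 202.4 kN/m
FS = 202.4 / 100.0 = 2.024

FS = 2.02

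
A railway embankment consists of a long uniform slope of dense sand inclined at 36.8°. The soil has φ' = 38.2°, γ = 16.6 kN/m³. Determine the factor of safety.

For a dry cohesionless infinite slope the factor of safety is FS = tanφ' / tanβ.
FS = tan38.2° / tan36.8° = 0.7869 / 0.7481 = 1.052

FS = 1.05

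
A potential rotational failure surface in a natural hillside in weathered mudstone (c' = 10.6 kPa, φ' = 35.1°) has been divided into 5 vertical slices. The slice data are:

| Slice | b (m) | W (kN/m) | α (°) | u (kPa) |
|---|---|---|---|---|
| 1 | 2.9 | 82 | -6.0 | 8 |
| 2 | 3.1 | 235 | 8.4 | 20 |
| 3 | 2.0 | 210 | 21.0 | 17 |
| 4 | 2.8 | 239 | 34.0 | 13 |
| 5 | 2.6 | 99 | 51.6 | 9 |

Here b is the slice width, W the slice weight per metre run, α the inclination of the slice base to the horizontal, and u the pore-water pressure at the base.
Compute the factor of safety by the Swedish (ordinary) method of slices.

FS = 1.81

Ordinary method of slices: FS = Σ[c'·Δl_i + (W_i cosα_i − u_i·Δl_i)·tanφ'] / Σ W_i sinα_i, with Δl_i = b_i / cosα_i.
Slice 1: Δl = 2.9/cos(-6.0°) = 2.916 m; N'_1 = 82·cos(-6.0°) − 8·2.916 = 58.2; c'Δl = 30.91; W sinα = -8.6
Slice 2: Δl = 3.1/cos8.4° = 3.134 m; N'_2 = 235·cos8.4° − 20·3.134 = 169.8; c'Δl = 33.22; W sinα = 34.3
Slice 3: Δl = 2.0/cos21.0° = 2.142 m; N'_3 = 210·cos21.0° − 17·2.142 = 159.6; c'Δl = 22.71; W sinα = 75.3
Slice 4: Δl = 2.8/cos34.0° = 3.377 m; N'_4 = 239·cos34.0° − 13·3.377 = 154.2; c'Δl = 35.80; W sinα = 133.6
Slice 5: Δl = 2.6/cos51.6° = 4.186 m; N'_5 = 99·cos51.6° − 9·4.186 = 23.8; c'Δl = 44.37; W sinα = 77.6
Σc'Δl = 167.0 kN/m; ΣN' = 565.7 kN/m; ΣW sinα = 312.2 kN/m
Resisting = 167.0 + 565.7·tan35.1° = 167.0 + 397.6 = 564.6 kN/m
FS = 564.6 / 312.2 = 1.808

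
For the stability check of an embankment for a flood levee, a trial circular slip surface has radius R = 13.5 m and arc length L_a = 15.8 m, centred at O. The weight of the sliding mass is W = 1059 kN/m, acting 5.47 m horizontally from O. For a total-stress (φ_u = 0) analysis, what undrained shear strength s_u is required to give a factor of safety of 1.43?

s_u = 38.8 kPa

FS = s_u·L_a·R / (W·d), so s_u = FS·W·d / (L_a·R).
s_u = 1.43·1059·5.47 / (15.80·13.5) = 8283.6 / 213.30 = 38.84 kPa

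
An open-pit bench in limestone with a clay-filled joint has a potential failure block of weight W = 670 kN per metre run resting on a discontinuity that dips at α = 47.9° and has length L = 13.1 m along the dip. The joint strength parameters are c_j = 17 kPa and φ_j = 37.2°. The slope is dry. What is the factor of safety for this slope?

FS = 1.13

Resolving the block weight along and normal to the plane and applying the Mohr–Coulomb strength on the joint:
N' = W cosα = 670·cos47.9° = 449.2 kN/m
Driving force T = W sinα = 670·sin47.9° = 497.1 kN/m
Resisting force R = c_j·L + N'·tanφ_j = 17·13.1 + 449.2·tan37.2° = 222.7 + 341.0 = 563.7 kN/m
FS = R / T = 563.7 / 497.1 = 1.134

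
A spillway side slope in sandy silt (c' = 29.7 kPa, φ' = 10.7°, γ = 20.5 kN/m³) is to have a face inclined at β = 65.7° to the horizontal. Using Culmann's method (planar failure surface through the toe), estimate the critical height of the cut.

H_c = 12.17 m

Culmann's analysis gives the critical failure plane at α_cr = (β + φ')/2 = (65.7 + 10.7)/2 = 38.2°, and the critical height
H_c = (4c'/γ) · sinβ cosφ' / [1 − cos(β − φ')]
    = (4·29.7/20.5) · sin65.7°·cos10.7° / [1 − cos(55.0°)]
    = 5.795 · 0.9114·0.9826 / [1 − 0.5736]
    = 5.795 · 0.8956 / 0.4264
    = 12.17 m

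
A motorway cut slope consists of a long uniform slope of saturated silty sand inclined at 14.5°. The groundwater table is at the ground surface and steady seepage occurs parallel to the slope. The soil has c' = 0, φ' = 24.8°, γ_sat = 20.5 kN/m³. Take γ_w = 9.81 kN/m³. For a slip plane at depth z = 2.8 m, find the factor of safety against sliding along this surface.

FS = 0.93

With seepage parallel to the slope and the water table at the surface, the effective normal stress on the slip plane uses the buoyant unit weight γ' = γ_sat − γ_w while the driving shear stress uses γ_sat:
FS = [c' + γ' z cos²β tanφ'] / [γ_sat z sinβ cosβ]
(For c' = 0 this reduces to FS = (γ'/γ_sat)·tanφ'/tanβ.)
γ' = 20.5 − 9.81 = 10.69 kN/m³
Numerator = 0.0 + 10.69·2.8·cos²14.5°·tan24.8° = 0.0 + 10.69·2.8·0.9373·0.4621 = 12.963 kPa
Denominator = 20.5·2.8·sin14.5°·cos14.5° = 20.5·2.8·0.2504·0.9681 = 13.914 kPa
FS = 12.963 / 13.914 = 0.932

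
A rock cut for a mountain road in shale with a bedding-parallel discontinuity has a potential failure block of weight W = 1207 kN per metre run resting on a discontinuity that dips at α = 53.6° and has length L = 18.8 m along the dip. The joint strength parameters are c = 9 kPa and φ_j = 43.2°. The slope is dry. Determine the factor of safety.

Resolving the block weight along and normal to the plane and applying the Mohr–Coulomb strength on the joint:
N' = W cosα = 1207·cos53.6° = 716.3 kN/m
Driving force T = W sinα = 1207·sin53.6° = 971.5 kN/m
Resisting force R = c·L + N'·tanφ_j = 9·18.8 + 716.3·tan43.2° = 169.2 + 672.6 = 841.8 kN/m
FS = R / T = 841.8 / 971.5 = 0.866

FS = 0.87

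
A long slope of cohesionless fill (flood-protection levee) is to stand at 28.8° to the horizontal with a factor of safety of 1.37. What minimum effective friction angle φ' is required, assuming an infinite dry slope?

φ' = 37.0°

FS = tanφ'/tanβ ⇒ tanφ' = FS · tanβ = 1.37 · tan28.8° = 0.7532
φ' = arctan(0.7532) = 36.99°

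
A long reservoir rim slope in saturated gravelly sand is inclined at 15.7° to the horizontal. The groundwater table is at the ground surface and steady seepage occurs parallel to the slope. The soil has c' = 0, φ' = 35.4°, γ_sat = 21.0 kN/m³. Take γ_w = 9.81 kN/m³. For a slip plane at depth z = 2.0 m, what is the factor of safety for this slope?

With seepage parallel to the slope and the water table at the surface, the effective normal stress on the slip plane uses the buoyant unit weight γ' = γ_sat − γ_w while the driving shear stress uses γ_sat:
FS = [c' + γ' z cos²β tanφ'] / [γ_sat z sinβ cosβ]
(For c' = 0 this reduces to FS = (γ'/γ_sat)·tanφ'/tanβ.)
γ' = 21.0 − 9.81 = 11.19 kN/m³
Numerator = 0.0 + 11.19·2.0·cos²15.7°·tan35.4° = 0.0 + 11.19·2.0·0.9268·0.7107 = 14.740 kPa
Denominator = 21.0·2.0·sin15.7°·cos15.7° = 21.0·2.0·0.2706·0.9627 = 10.941 kPa
FS = 14.740 / 10.941 = 1.347

FS = 1.35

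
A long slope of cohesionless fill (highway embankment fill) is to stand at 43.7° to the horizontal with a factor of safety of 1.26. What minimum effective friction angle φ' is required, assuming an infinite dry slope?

FS = tanφ'/tanβ ⇒ tanφ' = FS · tanβ = 1.26 · tan43.7° = 1.2041
φ' = arctan(1.2041) = 50.29°

φ' = 50.3°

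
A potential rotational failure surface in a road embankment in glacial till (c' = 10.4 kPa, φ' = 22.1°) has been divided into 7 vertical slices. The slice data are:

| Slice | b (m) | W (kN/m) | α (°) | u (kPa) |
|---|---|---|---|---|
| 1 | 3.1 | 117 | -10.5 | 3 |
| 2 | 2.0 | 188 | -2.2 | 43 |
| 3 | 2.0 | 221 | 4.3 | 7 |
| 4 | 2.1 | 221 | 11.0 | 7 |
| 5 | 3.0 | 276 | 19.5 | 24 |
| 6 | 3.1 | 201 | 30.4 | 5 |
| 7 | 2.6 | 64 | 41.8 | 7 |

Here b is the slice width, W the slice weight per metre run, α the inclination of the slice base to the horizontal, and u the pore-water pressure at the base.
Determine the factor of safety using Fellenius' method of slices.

Ordinary method of slices: FS = Σ[c'·Δl_i + (W_i cosα_i − u_i·Δl_i)·tanφ'] / Σ W_i sinα_i, with Δl_i = b_i / cosα_i.
Slice 1: Δl = 3.1/cos(-10.5°) = 3.153 m; N'_1 = 117·cos(-10.5°) − 3·3.153 = 105.6; c'Δl = 32.79; W sinα = -21.3
Slice 2: Δl = 2.0/cos(-2.2°) = 2.001 m; N'_2 = 188·cos(-2.2°) − 43·2.001 = 101.8; c'Δl = 20.82; W sinα = -7.2
Slice 3: Δl = 2.0/cos4.3° = 2.006 m; N'_3 = 221·cos4.3° − 7·2.006 = 206.3; c'Δl = 20.86; W sinα = 16.6
Slice 4: Δl = 2.1/cos11.0° = 2.139 m; N'_4 = 221·cos11.0° − 7·2.139 = 202.0; c'Δl = 22.25; W sinα = 42.2
Slice 5: Δl = 3.0/cos19.5° = 3.183 m; N'_5 = 276·cos19.5° − 24·3.183 = 183.8; c'Δl = 33.10; W sinα = 92.1
Slice 6: Δl = 3.1/cos30.4° = 3.594 m; N'_6 = 201·cos30.4° − 5·3.594 = 155.4; c'Δl = 37.38; W sinα = 101.7
Slice 7: Δl = 2.6/cos41.8° = 3.488 m; N'_7 = 64·cos41.8° − 7·3.488 = 23.3; c'Δl = 36.27; W sinα = 42.7
Σc'Δl = 203.5 kN/m; ΣN' = 978.2 kN/m; ΣW sinα = 266.7 kN/m
Resisting = 203.5 + 978.2·tan22.1° = 203.5 + 397.2 = 600.7 kN/m
FS = 600.7 / 266.7 = 2.252

FS = 2.25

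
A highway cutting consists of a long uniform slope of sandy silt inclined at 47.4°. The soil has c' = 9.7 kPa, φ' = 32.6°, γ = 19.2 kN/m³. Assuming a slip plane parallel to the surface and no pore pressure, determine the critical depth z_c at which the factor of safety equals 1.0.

Setting FS = 1.00 in FS = [c' + γz cos²β tanφ'] / [γz sinβ cosβ] and solving for z:
z = c' / [γ cosβ (FS·sinβ − cosβ·tanφ')]
  = 9.7 / [19.2·cos47.4°·(1.00·sin47.4° − cos47.4°·tan32.6°)]
  = 9.7 / [19.2·0.6769·(1.00·0.7361 − 0.6769·0.6395)]
  = 9.7 / 3.9406 = 2.462 m

z_c = 2.46 m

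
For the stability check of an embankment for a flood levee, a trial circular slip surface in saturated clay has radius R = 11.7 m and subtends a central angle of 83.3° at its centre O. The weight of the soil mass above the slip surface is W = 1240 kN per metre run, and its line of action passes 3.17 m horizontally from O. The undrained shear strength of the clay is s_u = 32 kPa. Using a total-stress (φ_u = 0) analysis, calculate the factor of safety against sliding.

Taking moments about the centre O, the resisting moment is provided by the undrained shear strength acting along the arc:
Arc length L_a = R·θ = 11.7·(83.3°·π/180) = 11.7·1.4539 = 17.01 m
M_R = s_u·L_a·R = 32·17.01·11.7 = 6368.6 kN·m/m
M_D = W·d = 1240·3.17 = 3930.8 kN·m/m
FS = M_R / M_D = 6368.6 / 3930.8 = 1.620

FS = 1.62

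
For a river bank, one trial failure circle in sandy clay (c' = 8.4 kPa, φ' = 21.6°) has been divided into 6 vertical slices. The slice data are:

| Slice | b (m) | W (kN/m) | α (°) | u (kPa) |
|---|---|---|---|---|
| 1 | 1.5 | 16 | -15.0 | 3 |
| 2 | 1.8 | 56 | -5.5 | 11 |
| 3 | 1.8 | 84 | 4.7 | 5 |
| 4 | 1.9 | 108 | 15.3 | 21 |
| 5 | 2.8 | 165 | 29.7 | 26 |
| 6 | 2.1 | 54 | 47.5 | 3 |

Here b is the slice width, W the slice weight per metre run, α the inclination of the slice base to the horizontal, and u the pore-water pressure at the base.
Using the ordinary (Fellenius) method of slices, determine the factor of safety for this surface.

Ordinary method of slices: FS = Σ[c'·Δl_i + (W_i cosα_i − u_i·Δl_i)·tanφ'] / Σ W_i sinα_i, with Δl_i = b_i / cosα_i.
Slice 1: Δl = 1.5/cos(-15.0°) = 1.553 m; N'_1 = 16·cos(-15.0°) − 3·1.553 = 10.8; c'Δl = 13.04; W sinα = -4.1
Slice 2: Δl = 1.8/cos(-5.5°) = 1.808 m; N'_2 = 56·cos(-5.5°) − 11·1.808 = 35.9; c'Δl = 15.19; W sinα = -5.4
Slice 3: Δl = 1.8/cos4.7° = 1.806 m; N'_3 = 84·cos4.7° − 5·1.806 = 74.7; c'Δl = 15.17; W sinα = 6.9
Slice 4: Δl = 1.9/cos15.3° = 1.970 m; N'_4 = 108·cos15.3° − 21·1.970 = 62.8; c'Δl = 16.55; W sinα = 28.5
Slice 5: Δl = 2.8/cos29.7° = 3.223 m; N'_5 = 165·cos29.7° − 26·3.223 = 59.5; c'Δl = 27.08; W sinα = 81.8
Slice 6: Δl = 2.1/cos47.5° = 3.108 m; N'_6 = 54·cos47.5° − 3·3.108 = 27.2; c'Δl = 26.11; W sinα = 39.8
Σc'Δl = 113.1 kN/m; ΣN' = 270.8 kN/m; ΣW sinα = 147.4 kN/m
Resisting = 113.1 + 270.8·tan21.6° = 113.1 + 107.2 = 220.4 kN/m
FS = 220.4 / 147.4 = 1.495

FS = 1.49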